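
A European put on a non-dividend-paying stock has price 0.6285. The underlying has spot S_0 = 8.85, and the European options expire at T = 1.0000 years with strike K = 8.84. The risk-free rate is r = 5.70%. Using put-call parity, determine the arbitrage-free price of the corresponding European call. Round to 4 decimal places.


Put-call parity: C - P = S_0 * exp(-qT) - K * exp(-rT).
S_0 * exp(-qT) = 8.8500 * 1.00000000 = 8.85000000
K * exp(-rT) = 8.8400 * 0.94459407 = 8.35021157
C = P + S*exp(-qT) - K*exp(-rT)
C = 0.6285 + 8.85000000 - 8.35021157 = 1.1283

Answer: Call price = 1.1283


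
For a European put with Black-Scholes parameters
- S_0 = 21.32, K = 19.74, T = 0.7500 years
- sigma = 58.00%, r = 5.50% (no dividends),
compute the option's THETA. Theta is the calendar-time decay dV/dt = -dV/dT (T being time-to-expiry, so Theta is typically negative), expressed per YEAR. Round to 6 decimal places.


d1 = 0.4865640602; d2 = -0.0157306740
phi(d1) = 0.3544064624; exp(-qT) = 1.0000000000; exp(-rT) = 0.9595892027
Theta = -S*exp(-qT)*phi(d1)*sigma/(2*sqrt(T)) + r*K*exp(-rT)*N(-d2) - q*S*exp(-qT)*N(-d1)
N(-d1) = 0.3132836490; N(-d2) = 0.5062753721; sqrt(T) = 0.8660254038
Term 1 = -21.3200 * 1.0000000000 * 0.3544064624 * 0.5800 / (2 * 0.8660254038) = -2.5302078508
Term 2 = 0.0550 * 19.7400 * 0.9595892027 * 0.5062753721 = 0.5274508445
Term 3 = 0 (no dividend yield, q = 0)
Theta = -2.5302078508 + (0.5274508445) + (0.0000000000) = -2.002757

Answer: Theta = -2.002757


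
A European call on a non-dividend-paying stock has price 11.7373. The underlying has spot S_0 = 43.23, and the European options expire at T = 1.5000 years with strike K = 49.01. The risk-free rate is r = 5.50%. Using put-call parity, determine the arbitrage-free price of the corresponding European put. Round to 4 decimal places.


Put-call parity: C - P = S_0 * exp(-qT) - K * exp(-rT).
S_0 * exp(-qT) = 43.2300 * 1.00000000 = 43.23000000
K * exp(-rT) = 49.0100 * 0.92081144 = 45.12896857
P = C - S*exp(-qT) + K*exp(-rT)
P = 11.7373 - 43.23000000 + 45.12896857 = 13.6363

Answer: Put price = 13.6363


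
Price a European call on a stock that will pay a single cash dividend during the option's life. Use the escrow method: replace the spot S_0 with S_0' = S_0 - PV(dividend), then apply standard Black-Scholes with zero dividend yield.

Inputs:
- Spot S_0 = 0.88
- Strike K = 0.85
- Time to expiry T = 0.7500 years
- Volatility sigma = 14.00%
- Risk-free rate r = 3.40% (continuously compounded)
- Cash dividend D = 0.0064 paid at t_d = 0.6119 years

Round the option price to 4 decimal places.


Answer: Price = 0.0676

Derivation:
PV(D) = D * exp(-r * t_d) = 0.0064 * 0.97941032 = 0.00626823
S_0' = S_0 - PV(D) = 0.8800 - 0.00626823 = 0.87373177
d1 = (ln(S_0'/K) + (r + sigma^2/2)*T) / (sigma*sqrt(T)) = 0.49806428
d2 = d1 - sigma*sqrt(T) = 0.37682072
exp(-rT) = 0.97482238
N(d1) = 0.69078063; N(d2) = 0.64684658
C = S_0' * N(d1) - K * exp(-rT) * N(d2) = 0.87373177 * 0.69078063 - 0.8500 * 0.97482238 * 0.64684658 = 0.0676


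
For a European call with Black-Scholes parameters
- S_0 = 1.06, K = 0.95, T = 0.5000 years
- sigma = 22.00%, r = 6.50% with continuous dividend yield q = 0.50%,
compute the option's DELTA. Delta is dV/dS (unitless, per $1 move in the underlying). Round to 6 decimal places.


Answer: Delta = 0.833115

Derivation:
d1 = 0.9749215622; d2 = 0.8193580704
phi(d1) = 0.2480376923; exp(-qT) = 0.9975031224; exp(-rT) = 0.9680224498
N(d1) = 0.8352004152
Delta = exp(-qT) * N(d1) = 0.9975031224 * 0.8352004152 = 0.833115


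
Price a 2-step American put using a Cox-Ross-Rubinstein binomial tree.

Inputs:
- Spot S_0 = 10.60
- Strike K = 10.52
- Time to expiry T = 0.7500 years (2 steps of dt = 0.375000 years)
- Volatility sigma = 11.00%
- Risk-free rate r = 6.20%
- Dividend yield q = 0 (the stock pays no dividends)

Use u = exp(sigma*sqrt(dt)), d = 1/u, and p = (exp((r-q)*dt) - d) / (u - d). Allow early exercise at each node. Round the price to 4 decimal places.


dt = T/N = 0.375000
u = exp(sigma*sqrt(dt)) = 1.069682; d = 1/u = 0.934858
p = (exp((r-q)*dt) - d) / (u - d) = 0.657634
Discount per step: exp(-r*dt) = 0.977018
Stock lattice S(k, i) with i counting down-moves:
  k=0: S(0,0) = 10.6000
  k=1: S(1,0) = 11.3386; S(1,1) = 9.9095
  k=2: S(2,0) = 12.1287; S(2,1) = 10.6000; S(2,2) = 9.2640
Terminal payoffs V(N, i) = max(K - S_T, 0):
  V(2,0) = 0.000000; V(2,1) = 0.000000; V(2,2) = 1.256036
Backward induction: V(k, i) = exp(-r*dt) * [p * V(k+1, i) + (1-p) * V(k+1, i+1)]; then take max(V_cont, immediate exercise) for American.
  V(1,0) = exp(-r*dt) * [p*0.000000 + (1-p)*0.000000] = 0.000000; exercise = 0.000000; V(1,0) = max -> 0.000000
  V(1,1) = exp(-r*dt) * [p*0.000000 + (1-p)*1.256036] = 0.420142; exercise = 0.610509; V(1,1) = max -> 0.610509
  V(0,0) = exp(-r*dt) * [p*0.000000 + (1-p)*0.610509] = 0.204214; exercise = 0.000000; V(0,0) = max -> 0.204214

Answer: Price = V(0,0) = 0.2042


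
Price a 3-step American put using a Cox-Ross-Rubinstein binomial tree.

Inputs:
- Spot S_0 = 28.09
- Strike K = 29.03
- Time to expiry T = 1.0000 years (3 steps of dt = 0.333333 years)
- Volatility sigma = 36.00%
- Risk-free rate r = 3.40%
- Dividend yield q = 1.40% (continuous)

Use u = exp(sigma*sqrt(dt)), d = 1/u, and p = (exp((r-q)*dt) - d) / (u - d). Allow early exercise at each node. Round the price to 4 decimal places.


Answer: Price = V(0,0) = 4.5453

Derivation:
dt = T/N = 0.333333
u = exp(sigma*sqrt(dt)) = 1.231024; d = 1/u = 0.812332
p = (exp((r-q)*dt) - d) / (u - d) = 0.464201
Discount per step: exp(-r*dt) = 0.988731
Stock lattice S(k, i) with i counting down-moves:
  k=0: S(0,0) = 28.0900
  k=1: S(1,0) = 34.5795; S(1,1) = 22.8184
  k=2: S(2,0) = 42.5681; S(2,1) = 28.0900; S(2,2) = 18.5361
  k=3: S(3,0) = 52.4024; S(3,1) = 34.5795; S(3,2) = 22.8184; S(3,3) = 15.0575
Terminal payoffs V(N, i) = max(K - S_T, 0):
  V(3,0) = 0.000000; V(3,1) = 0.000000; V(3,2) = 6.211593; V(3,3) = 13.972513
Backward induction: V(k, i) = exp(-r*dt) * [p * V(k+1, i) + (1-p) * V(k+1, i+1)]; then take max(V_cont, immediate exercise) for American.
  V(2,0) = exp(-r*dt) * [p*0.000000 + (1-p)*0.000000] = 0.000000; exercise = 0.000000; V(2,0) = max -> 0.000000
  V(2,1) = exp(-r*dt) * [p*0.000000 + (1-p)*6.211593] = 3.290662; exercise = 0.940000; V(2,1) = max -> 3.290662
  V(2,2) = exp(-r*dt) * [p*6.211593 + (1-p)*13.972513] = 10.253028; exercise = 10.493877; V(2,2) = max -> 10.493877
  V(1,0) = exp(-r*dt) * [p*0.000000 + (1-p)*3.290662] = 1.743265; exercise = 0.000000; V(1,0) = max -> 1.743265
  V(1,1) = exp(-r*dt) * [p*3.290662 + (1-p)*10.493877] = 7.069563; exercise = 6.211593; V(1,1) = max -> 7.069563
  V(0,0) = exp(-r*dt) * [p*1.743265 + (1-p)*7.069563] = 4.545286; exercise = 0.940000; V(0,0) = max -> 4.545286


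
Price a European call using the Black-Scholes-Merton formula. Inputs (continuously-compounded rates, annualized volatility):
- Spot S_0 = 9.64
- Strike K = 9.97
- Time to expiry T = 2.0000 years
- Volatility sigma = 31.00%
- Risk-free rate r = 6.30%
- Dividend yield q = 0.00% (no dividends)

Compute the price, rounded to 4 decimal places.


Answer: Price = 2.0587

Derivation:
d1 = (ln(S/K) + (r - q + 0.5*sigma^2) * T) / (sigma * sqrt(T)) = 0.42983088
d2 = d1 - sigma * sqrt(T) = -0.00857532
exp(-rT) = 0.88161485; exp(-qT) = 1.00000000
C = S_0 * exp(-qT) * N(d1) - K * exp(-rT) * N(d2)
N(d1) = 0.66634067; N(d2) = 0.49657898
C = 9.6400 * 1.00000000 * 0.66634067 - 9.9700 * 0.88161485 * 0.49657898 = 2.0587


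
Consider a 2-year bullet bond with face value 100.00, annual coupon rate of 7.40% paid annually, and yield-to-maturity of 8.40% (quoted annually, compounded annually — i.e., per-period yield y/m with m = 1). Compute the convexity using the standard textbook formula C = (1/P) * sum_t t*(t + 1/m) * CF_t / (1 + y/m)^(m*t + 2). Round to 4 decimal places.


Answer: Convexity = 4.8696

Derivation:
Coupon per period c = face * coupon_rate / m = 7.400000
Periods per year m = 1; per-period yield y/m = 0.084000
Number of cashflows N = 2
Cashflows (t years, CF_t, discount factor 1/(1+y/m)^(m*t), PV):
  t = 1.0000: CF_t = 7.400000, DF = 0.922509, PV = 6.826568
  t = 2.0000: CF_t = 107.400000, DF = 0.851023, PV = 91.399899
Price P = sum_t PV_t = 98.226468
Convexity numerator sum_t t*(t + 1/m) * CF_t / (1+y/m)^(m*t + 2):
  t = 1.0000: term = 11.619137
  t = 2.0000: term = 466.700647
Convexity = (1/P) * sum = 478.319784 / 98.226468 = 4.869561


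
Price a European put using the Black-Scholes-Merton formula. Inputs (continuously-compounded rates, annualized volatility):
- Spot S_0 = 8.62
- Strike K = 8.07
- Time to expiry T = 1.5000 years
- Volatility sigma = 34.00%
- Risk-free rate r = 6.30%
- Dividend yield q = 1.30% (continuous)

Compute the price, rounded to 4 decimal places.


Answer: Price = 0.8197

Derivation:
d1 = (ln(S/K) + (r - q + 0.5*sigma^2) * T) / (sigma * sqrt(T)) = 0.54664831
d2 = d1 - sigma * sqrt(T) = 0.13023505
exp(-rT) = 0.90982773; exp(-qT) = 0.98068890
P = K * exp(-rT) * N(-d2) - S_0 * exp(-qT) * N(-d1)
N(-d1) = 0.29231019; N(-d2) = 0.44819023
P = 8.0700 * 0.90982773 * 0.44819023 - 8.6200 * 0.98068890 * 0.29231019 = 0.8197


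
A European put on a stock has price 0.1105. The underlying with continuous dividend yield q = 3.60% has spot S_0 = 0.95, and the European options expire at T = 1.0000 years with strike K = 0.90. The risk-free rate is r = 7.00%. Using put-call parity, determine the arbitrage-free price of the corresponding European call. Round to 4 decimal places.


Put-call parity: C - P = S_0 * exp(-qT) - K * exp(-rT).
S_0 * exp(-qT) = 0.9500 * 0.96464029 = 0.91640828
K * exp(-rT) = 0.9000 * 0.93239382 = 0.83915444
C = P + S*exp(-qT) - K*exp(-rT)
C = 0.1105 + 0.91640828 - 0.83915444 = 0.1878

Answer: Call price = 0.1878


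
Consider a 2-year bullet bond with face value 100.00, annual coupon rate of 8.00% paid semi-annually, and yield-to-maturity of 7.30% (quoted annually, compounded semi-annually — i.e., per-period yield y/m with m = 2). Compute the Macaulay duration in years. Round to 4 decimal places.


Coupon per period c = face * coupon_rate / m = 4.000000
Periods per year m = 2; per-period yield y/m = 0.036500
Number of cashflows N = 4
Cashflows (t years, CF_t, discount factor 1/(1+y/m)^(m*t), PV):
  t = 0.5000: CF_t = 4.000000, DF = 0.964785, PV = 3.859141
  t = 1.0000: CF_t = 4.000000, DF = 0.930811, PV = 3.723243
  t = 1.5000: CF_t = 4.000000, DF = 0.898033, PV = 3.592130
  t = 2.0000: CF_t = 104.000000, DF = 0.866409, PV = 90.106499
Price P = sum_t PV_t = 101.281013
Macaulay numerator sum_t t * PV_t:
  t * PV_t at t = 0.5000: 1.929571
  t * PV_t at t = 1.0000: 3.723243
  t * PV_t at t = 1.5000: 5.388195
  t * PV_t at t = 2.0000: 180.212997
Macaulay duration D = (sum_t t * PV_t) / P = 191.254006 / 101.281013 = 1.888350

Answer: Macaulay duration = 1.8884 years


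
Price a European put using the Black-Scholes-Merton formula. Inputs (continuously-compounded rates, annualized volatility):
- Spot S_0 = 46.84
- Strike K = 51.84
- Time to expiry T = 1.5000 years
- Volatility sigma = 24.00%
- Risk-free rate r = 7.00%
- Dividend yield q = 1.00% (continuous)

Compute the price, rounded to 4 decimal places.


d1 = (ln(S/K) + (r - q + 0.5*sigma^2) * T) / (sigma * sqrt(T)) = 0.10810240
d2 = d1 - sigma * sqrt(T) = -0.18583637
exp(-rT) = 0.90032452; exp(-qT) = 0.98511194
P = K * exp(-rT) * N(-d2) - S_0 * exp(-qT) * N(-d1)
N(-d1) = 0.45695723; N(-d2) = 0.57371346
P = 51.8400 * 0.90032452 * 0.57371346 - 46.8400 * 0.98511194 * 0.45695723 = 5.6916

Answer: Price = 5.6916


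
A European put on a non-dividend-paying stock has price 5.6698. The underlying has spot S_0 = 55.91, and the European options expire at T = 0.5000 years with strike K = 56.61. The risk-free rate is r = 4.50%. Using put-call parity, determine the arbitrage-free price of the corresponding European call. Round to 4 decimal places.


Answer: Call price = 6.2293

Derivation:
Put-call parity: C - P = S_0 * exp(-qT) - K * exp(-rT).
S_0 * exp(-qT) = 55.9100 * 1.00000000 = 55.91000000
K * exp(-rT) = 56.6100 * 0.97775124 = 55.35049754
C = P + S*exp(-qT) - K*exp(-rT)
C = 5.6698 + 55.91000000 - 55.35049754 = 6.2293


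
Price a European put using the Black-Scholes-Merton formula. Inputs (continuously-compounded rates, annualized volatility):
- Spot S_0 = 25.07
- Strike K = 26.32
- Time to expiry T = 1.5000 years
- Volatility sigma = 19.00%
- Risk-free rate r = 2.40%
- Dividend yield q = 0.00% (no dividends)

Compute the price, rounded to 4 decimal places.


Answer: Price = 2.5000

Derivation:
d1 = (ln(S/K) + (r - q + 0.5*sigma^2) * T) / (sigma * sqrt(T)) = 0.06195836
d2 = d1 - sigma * sqrt(T) = -0.17074316
exp(-rT) = 0.96464029; exp(-qT) = 1.00000000
P = K * exp(-rT) * N(-d2) - S_0 * exp(-qT) * N(-d1)
N(-d1) = 0.47529799; N(-d2) = 0.56778714
P = 26.3200 * 0.96464029 * 0.56778714 - 25.0700 * 1.00000000 * 0.47529799 = 2.5000


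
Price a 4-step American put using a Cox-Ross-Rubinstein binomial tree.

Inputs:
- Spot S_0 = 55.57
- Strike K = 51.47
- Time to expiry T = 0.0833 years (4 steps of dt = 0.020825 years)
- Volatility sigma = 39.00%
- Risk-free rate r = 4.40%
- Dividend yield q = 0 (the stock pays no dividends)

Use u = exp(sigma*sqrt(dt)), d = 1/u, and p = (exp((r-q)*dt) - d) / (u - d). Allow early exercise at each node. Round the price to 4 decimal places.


dt = T/N = 0.020825
u = exp(sigma*sqrt(dt)) = 1.057894; d = 1/u = 0.945274
p = (exp((r-q)*dt) - d) / (u - d) = 0.494074
Discount per step: exp(-r*dt) = 0.999084
Stock lattice S(k, i) with i counting down-moves:
  k=0: S(0,0) = 55.5700
  k=1: S(1,0) = 58.7872; S(1,1) = 52.5289
  k=2: S(2,0) = 62.1906; S(2,1) = 55.5700; S(2,2) = 49.6542
  k=3: S(3,0) = 65.7911; S(3,1) = 58.7872; S(3,2) = 52.5289; S(3,3) = 46.9368
  k=4: S(4,0) = 69.6000; S(4,1) = 62.1906; S(4,2) = 55.5700; S(4,3) = 49.6542; S(4,4) = 44.3682
Terminal payoffs V(N, i) = max(K - S_T, 0):
  V(4,0) = 0.000000; V(4,1) = 0.000000; V(4,2) = 0.000000; V(4,3) = 1.815814; V(4,4) = 7.101848
Backward induction: V(k, i) = exp(-r*dt) * [p * V(k+1, i) + (1-p) * V(k+1, i+1)]; then take max(V_cont, immediate exercise) for American.
  V(3,0) = exp(-r*dt) * [p*0.000000 + (1-p)*0.000000] = 0.000000; exercise = 0.000000; V(3,0) = max -> 0.000000
  V(3,1) = exp(-r*dt) * [p*0.000000 + (1-p)*0.000000] = 0.000000; exercise = 0.000000; V(3,1) = max -> 0.000000
  V(3,2) = exp(-r*dt) * [p*0.000000 + (1-p)*1.815814] = 0.917827; exercise = 0.000000; V(3,2) = max -> 0.917827
  V(3,3) = exp(-r*dt) * [p*1.815814 + (1-p)*7.101848] = 4.486046; exercise = 4.533186; V(3,3) = max -> 4.533186
  V(2,0) = exp(-r*dt) * [p*0.000000 + (1-p)*0.000000] = 0.000000; exercise = 0.000000; V(2,0) = max -> 0.000000
  V(2,1) = exp(-r*dt) * [p*0.000000 + (1-p)*0.917827] = 0.463928; exercise = 0.000000; V(2,1) = max -> 0.463928
  V(2,2) = exp(-r*dt) * [p*0.917827 + (1-p)*4.533186] = 2.744417; exercise = 1.815814; V(2,2) = max -> 2.744417
  V(1,0) = exp(-r*dt) * [p*0.000000 + (1-p)*0.463928] = 0.234498; exercise = 0.000000; V(1,0) = max -> 0.234498
  V(1,1) = exp(-r*dt) * [p*0.463928 + (1-p)*2.744417] = 1.616206; exercise = 0.000000; V(1,1) = max -> 1.616206
  V(0,0) = exp(-r*dt) * [p*0.234498 + (1-p)*1.616206] = 0.932686; exercise = 0.000000; V(0,0) = max -> 0.932686

Answer: Price = V(0,0) = 0.9327


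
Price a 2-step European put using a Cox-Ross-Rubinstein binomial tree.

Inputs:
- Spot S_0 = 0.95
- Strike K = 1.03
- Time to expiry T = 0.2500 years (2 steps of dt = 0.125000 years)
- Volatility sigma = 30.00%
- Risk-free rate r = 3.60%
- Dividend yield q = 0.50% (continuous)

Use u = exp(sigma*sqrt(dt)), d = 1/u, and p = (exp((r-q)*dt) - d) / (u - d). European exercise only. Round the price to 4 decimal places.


Answer: Price = V(0,0) = 0.1066

Derivation:
dt = T/N = 0.125000
u = exp(sigma*sqrt(dt)) = 1.111895; d = 1/u = 0.899365
p = (exp((r-q)*dt) - d) / (u - d) = 0.491776
Discount per step: exp(-r*dt) = 0.995510
Stock lattice S(k, i) with i counting down-moves:
  k=0: S(0,0) = 0.9500
  k=1: S(1,0) = 1.0563; S(1,1) = 0.8544
  k=2: S(2,0) = 1.1745; S(2,1) = 0.9500; S(2,2) = 0.7684
Terminal payoffs V(N, i) = max(K - S_T, 0):
  V(2,0) = 0.000000; V(2,1) = 0.080000; V(2,2) = 0.261585
Backward induction: V(k, i) = exp(-r*dt) * [p * V(k+1, i) + (1-p) * V(k+1, i+1)].
  V(1,0) = exp(-r*dt) * [p*0.000000 + (1-p)*0.080000] = 0.040475
  V(1,1) = exp(-r*dt) * [p*0.080000 + (1-p)*0.261585] = 0.171512
  V(0,0) = exp(-r*dt) * [p*0.040475 + (1-p)*0.171512] = 0.106591


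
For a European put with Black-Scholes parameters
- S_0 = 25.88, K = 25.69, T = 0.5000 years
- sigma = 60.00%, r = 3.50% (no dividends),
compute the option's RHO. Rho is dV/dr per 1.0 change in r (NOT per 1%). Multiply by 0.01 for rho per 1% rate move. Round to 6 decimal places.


d1 = 0.2707480246; d2 = -0.1535160441
phi(d1) = 0.3845848725; exp(-qT) = 1.0000000000; exp(-rT) = 0.9826522357
N(-d2) = 0.5610043305
Rho = -K*T*exp(-rT)*N(-d2) = -25.6900 * 0.5000 * 0.9826522357 * 0.5610043305 = -7.081091

Answer: Rho = -7.081091


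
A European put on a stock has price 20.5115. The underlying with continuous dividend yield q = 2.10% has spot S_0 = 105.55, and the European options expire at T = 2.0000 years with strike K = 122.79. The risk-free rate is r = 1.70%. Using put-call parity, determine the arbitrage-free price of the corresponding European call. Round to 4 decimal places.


Put-call parity: C - P = S_0 * exp(-qT) - K * exp(-rT).
S_0 * exp(-qT) = 105.5500 * 0.95886978 = 101.20870534
K * exp(-rT) = 122.7900 * 0.96657150 = 118.68531505
C = P + S*exp(-qT) - K*exp(-rT)
C = 20.5115 + 101.20870534 - 118.68531505 = 3.0349

Answer: Call price = 3.0349


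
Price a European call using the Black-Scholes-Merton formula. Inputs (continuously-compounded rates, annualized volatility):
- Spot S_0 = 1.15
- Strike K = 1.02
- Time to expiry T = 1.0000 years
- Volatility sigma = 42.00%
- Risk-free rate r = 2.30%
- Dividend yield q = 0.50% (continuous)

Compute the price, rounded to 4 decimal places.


d1 = (ln(S/K) + (r - q + 0.5*sigma^2) * T) / (sigma * sqrt(T)) = 0.53847456
d2 = d1 - sigma * sqrt(T) = 0.11847456
exp(-rT) = 0.97726248; exp(-qT) = 0.99501248
C = S_0 * exp(-qT) * N(d1) - K * exp(-rT) * N(d2)
N(d1) = 0.70487527; N(d2) = 0.54715417
C = 1.1500 * 0.99501248 * 0.70487527 - 1.0200 * 0.97726248 * 0.54715417 = 0.2612

Answer: Price = 0.2612


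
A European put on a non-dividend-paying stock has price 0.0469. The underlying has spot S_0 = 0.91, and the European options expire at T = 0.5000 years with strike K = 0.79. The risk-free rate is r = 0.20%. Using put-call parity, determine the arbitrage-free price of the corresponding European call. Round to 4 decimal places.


Answer: Call price = 0.1677

Derivation:
Put-call parity: C - P = S_0 * exp(-qT) - K * exp(-rT).
S_0 * exp(-qT) = 0.9100 * 1.00000000 = 0.91000000
K * exp(-rT) = 0.7900 * 0.99900050 = 0.78921039
C = P + S*exp(-qT) - K*exp(-rT)
C = 0.0469 + 0.91000000 - 0.78921039 = 0.1677


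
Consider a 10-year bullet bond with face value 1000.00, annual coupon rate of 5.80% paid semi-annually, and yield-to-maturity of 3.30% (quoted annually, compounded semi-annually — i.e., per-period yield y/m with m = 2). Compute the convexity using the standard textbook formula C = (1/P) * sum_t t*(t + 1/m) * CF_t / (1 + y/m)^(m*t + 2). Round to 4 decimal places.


Coupon per period c = face * coupon_rate / m = 29.000000
Periods per year m = 2; per-period yield y/m = 0.016500
Number of cashflows N = 20
Cashflows (t years, CF_t, discount factor 1/(1+y/m)^(m*t), PV):
  t = 0.5000: CF_t = 29.000000, DF = 0.983768, PV = 28.529267
  t = 1.0000: CF_t = 29.000000, DF = 0.967799, PV = 28.066175
  t = 1.5000: CF_t = 29.000000, DF = 0.952090, PV = 27.610600
  t = 2.0000: CF_t = 29.000000, DF = 0.936635, PV = 27.162420
  t = 2.5000: CF_t = 29.000000, DF = 0.921432, PV = 26.721515
  t = 3.0000: CF_t = 29.000000, DF = 0.906475, PV = 26.287767
  t = 3.5000: CF_t = 29.000000, DF = 0.891761, PV = 25.861060
  t = 4.0000: CF_t = 29.000000, DF = 0.877285, PV = 25.441279
  t = 4.5000: CF_t = 29.000000, DF = 0.863045, PV = 25.028311
  t = 5.0000: CF_t = 29.000000, DF = 0.849036, PV = 24.622048
  t = 5.5000: CF_t = 29.000000, DF = 0.835254, PV = 24.222378
  t = 6.0000: CF_t = 29.000000, DF = 0.821696, PV = 23.829197
  t = 6.5000: CF_t = 29.000000, DF = 0.808359, PV = 23.442397
  t = 7.0000: CF_t = 29.000000, DF = 0.795237, PV = 23.061876
  t = 7.5000: CF_t = 29.000000, DF = 0.782329, PV = 22.687532
  t = 8.0000: CF_t = 29.000000, DF = 0.769630, PV = 22.319264
  t = 8.5000: CF_t = 29.000000, DF = 0.757137, PV = 21.956974
  t = 9.0000: CF_t = 29.000000, DF = 0.744847, PV = 21.600565
  t = 9.5000: CF_t = 29.000000, DF = 0.732757, PV = 21.249941
  t = 10.0000: CF_t = 1029.000000, DF = 0.720862, PV = 741.767353
Price P = sum_t PV_t = 1211.467920
Convexity numerator sum_t t*(t + 1/m) * CF_t / (1+y/m)^(m*t + 2):
  t = 0.5000: term = 13.805300
  t = 1.0000: term = 40.743631
  t = 1.5000: term = 80.164546
  t = 2.0000: term = 131.438836
  t = 2.5000: term = 193.957948
  t = 3.0000: term = 267.133425
  t = 3.5000: term = 350.396361
  t = 4.0000: term = 443.196858
  t = 4.5000: term = 545.003515
  t = 5.0000: term = 655.302909
  t = 5.5000: term = 773.599106
  t = 6.0000: term = 899.413171
  t = 6.5000: term = 1032.282702
  t = 7.0000: term = 1171.761363
  t = 7.5000: term = 1317.418439
  t = 8.0000: term = 1468.838397
  t = 8.5000: term = 1625.620460
  t = 9.0000: term = 1787.378185
  t = 9.5000: term = 1953.739067
  t = 10.0000: term = 75377.590085
Convexity = (1/P) * sum = 90128.784305 / 1211.467920 = 74.396344

Answer: Convexity = 74.3963


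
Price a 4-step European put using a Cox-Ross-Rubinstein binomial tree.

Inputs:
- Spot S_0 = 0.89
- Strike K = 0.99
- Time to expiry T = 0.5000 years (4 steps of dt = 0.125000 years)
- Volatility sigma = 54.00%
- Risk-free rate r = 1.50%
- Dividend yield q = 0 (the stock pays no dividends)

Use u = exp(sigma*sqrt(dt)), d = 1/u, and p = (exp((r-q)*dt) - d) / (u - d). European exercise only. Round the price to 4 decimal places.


Answer: Price = V(0,0) = 0.1972

Derivation:
dt = T/N = 0.125000
u = exp(sigma*sqrt(dt)) = 1.210361; d = 1/u = 0.826200
p = (exp((r-q)*dt) - d) / (u - d) = 0.457300
Discount per step: exp(-r*dt) = 0.998127
Stock lattice S(k, i) with i counting down-moves:
  k=0: S(0,0) = 0.8900
  k=1: S(1,0) = 1.0772; S(1,1) = 0.7353
  k=2: S(2,0) = 1.3038; S(2,1) = 0.8900; S(2,2) = 0.6075
  k=3: S(3,0) = 1.5781; S(3,1) = 1.0772; S(3,2) = 0.7353; S(3,3) = 0.5019
  k=4: S(4,0) = 1.9101; S(4,1) = 1.3038; S(4,2) = 0.8900; S(4,3) = 0.6075; S(4,4) = 0.4147
Terminal payoffs V(N, i) = max(K - S_T, 0):
  V(4,0) = 0.000000; V(4,1) = 0.000000; V(4,2) = 0.100000; V(4,3) = 0.382481; V(4,4) = 0.575304
Backward induction: V(k, i) = exp(-r*dt) * [p * V(k+1, i) + (1-p) * V(k+1, i+1)].
  V(3,0) = exp(-r*dt) * [p*0.000000 + (1-p)*0.000000] = 0.000000
  V(3,1) = exp(-r*dt) * [p*0.000000 + (1-p)*0.100000] = 0.054168
  V(3,2) = exp(-r*dt) * [p*0.100000 + (1-p)*0.382481] = 0.252828
  V(3,3) = exp(-r*dt) * [p*0.382481 + (1-p)*0.575304] = 0.486213
  V(2,0) = exp(-r*dt) * [p*0.000000 + (1-p)*0.054168] = 0.029342
  V(2,1) = exp(-r*dt) * [p*0.054168 + (1-p)*0.252828] = 0.161677
  V(2,2) = exp(-r*dt) * [p*0.252828 + (1-p)*0.486213] = 0.378775
  V(1,0) = exp(-r*dt) * [p*0.029342 + (1-p)*0.161677] = 0.100971
  V(1,1) = exp(-r*dt) * [p*0.161677 + (1-p)*0.378775] = 0.278973
  V(0,0) = exp(-r*dt) * [p*0.100971 + (1-p)*0.278973] = 0.197202


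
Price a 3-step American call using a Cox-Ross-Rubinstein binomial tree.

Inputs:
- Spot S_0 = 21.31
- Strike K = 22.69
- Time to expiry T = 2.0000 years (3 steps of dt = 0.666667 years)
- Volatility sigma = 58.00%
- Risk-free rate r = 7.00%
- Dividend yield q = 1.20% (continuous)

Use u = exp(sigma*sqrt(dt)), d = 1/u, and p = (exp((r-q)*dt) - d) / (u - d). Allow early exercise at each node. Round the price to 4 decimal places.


Answer: Price = V(0,0) = 7.4512

Derivation:
dt = T/N = 0.666667
u = exp(sigma*sqrt(dt)) = 1.605713; d = 1/u = 0.622776
p = (exp((r-q)*dt) - d) / (u - d) = 0.423880
Discount per step: exp(-r*dt) = 0.954405
Stock lattice S(k, i) with i counting down-moves:
  k=0: S(0,0) = 21.3100
  k=1: S(1,0) = 34.2177; S(1,1) = 13.2714
  k=2: S(2,0) = 54.9439; S(2,1) = 21.3100; S(2,2) = 8.2651
  k=3: S(3,0) = 88.2241; S(3,1) = 34.2177; S(3,2) = 13.2714; S(3,3) = 5.1473
Terminal payoffs V(N, i) = max(S_T - K, 0):
  V(3,0) = 65.534129; V(3,1) = 11.527748; V(3,2) = 0.000000; V(3,3) = 0.000000
Backward induction: V(k, i) = exp(-r*dt) * [p * V(k+1, i) + (1-p) * V(k+1, i+1)]; then take max(V_cont, immediate exercise) for American.
  V(2,0) = exp(-r*dt) * [p*65.534129 + (1-p)*11.527748] = 32.850632; exercise = 32.253890; V(2,0) = max -> 32.850632
  V(2,1) = exp(-r*dt) * [p*11.527748 + (1-p)*0.000000] = 4.663594; exercise = 0.000000; V(2,1) = max -> 4.663594
  V(2,2) = exp(-r*dt) * [p*0.000000 + (1-p)*0.000000] = 0.000000; exercise = 0.000000; V(2,2) = max -> 0.000000
  V(1,0) = exp(-r*dt) * [p*32.850632 + (1-p)*4.663594] = 15.854133; exercise = 11.527748; V(1,0) = max -> 15.854133
  V(1,1) = exp(-r*dt) * [p*4.663594 + (1-p)*0.000000] = 1.886675; exercise = 0.000000; V(1,1) = max -> 1.886675
  V(0,0) = exp(-r*dt) * [p*15.854133 + (1-p)*1.886675] = 7.451241; exercise = 0.000000; V(0,0) = max -> 7.451241


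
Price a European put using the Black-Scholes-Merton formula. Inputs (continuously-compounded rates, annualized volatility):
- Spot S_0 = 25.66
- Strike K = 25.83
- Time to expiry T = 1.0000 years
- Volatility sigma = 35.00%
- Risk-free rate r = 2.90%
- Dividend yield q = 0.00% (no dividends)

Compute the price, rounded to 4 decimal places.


d1 = (ln(S/K) + (r - q + 0.5*sigma^2) * T) / (sigma * sqrt(T)) = 0.23899072
d2 = d1 - sigma * sqrt(T) = -0.11100928
exp(-rT) = 0.97141646; exp(-qT) = 1.00000000
P = K * exp(-rT) * N(-d2) - S_0 * exp(-qT) * N(-d1)
N(-d1) = 0.40555639; N(-d2) = 0.54419551
P = 25.8300 * 0.97141646 * 0.54419551 - 25.6600 * 1.00000000 * 0.40555639 = 3.2482

Answer: Price = 3.2482


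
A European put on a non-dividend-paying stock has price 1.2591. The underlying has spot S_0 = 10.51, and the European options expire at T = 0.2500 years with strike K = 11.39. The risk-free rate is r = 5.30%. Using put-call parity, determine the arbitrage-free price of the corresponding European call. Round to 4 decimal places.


Answer: Call price = 0.5290

Derivation:
Put-call parity: C - P = S_0 * exp(-qT) - K * exp(-rT).
S_0 * exp(-qT) = 10.5100 * 1.00000000 = 10.51000000
K * exp(-rT) = 11.3900 * 0.98683739 = 11.24007793
C = P + S*exp(-qT) - K*exp(-rT)
C = 1.2591 + 10.51000000 - 11.24007793 = 0.5290


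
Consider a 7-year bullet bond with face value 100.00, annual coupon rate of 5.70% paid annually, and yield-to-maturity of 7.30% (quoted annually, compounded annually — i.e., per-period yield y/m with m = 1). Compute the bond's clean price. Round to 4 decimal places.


Coupon per period c = face * coupon_rate / m = 5.700000
Periods per year m = 1; per-period yield y/m = 0.073000
Number of cashflows N = 7
Cashflows (t years, CF_t, discount factor 1/(1+y/m)^(m*t), PV):
  t = 1.0000: CF_t = 5.700000, DF = 0.931966, PV = 5.312209
  t = 2.0000: CF_t = 5.700000, DF = 0.868561, PV = 4.950800
  t = 3.0000: CF_t = 5.700000, DF = 0.809470, PV = 4.613980
  t = 4.0000: CF_t = 5.700000, DF = 0.754399, PV = 4.300074
  t = 5.0000: CF_t = 5.700000, DF = 0.703075, PV = 4.007525
  t = 6.0000: CF_t = 5.700000, DF = 0.655242, PV = 3.734879
  t = 7.0000: CF_t = 105.700000, DF = 0.610663, PV = 64.547130
Price P = sum_t PV_t = 91.466597

Answer: Price = 91.4666


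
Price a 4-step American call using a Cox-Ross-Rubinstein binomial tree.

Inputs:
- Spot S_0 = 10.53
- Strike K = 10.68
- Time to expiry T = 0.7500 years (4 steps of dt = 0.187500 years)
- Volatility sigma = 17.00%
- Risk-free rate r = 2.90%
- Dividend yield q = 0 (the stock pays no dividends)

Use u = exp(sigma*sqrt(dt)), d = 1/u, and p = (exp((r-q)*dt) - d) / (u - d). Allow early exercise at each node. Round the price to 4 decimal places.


dt = T/N = 0.187500
u = exp(sigma*sqrt(dt)) = 1.076389; d = 1/u = 0.929032
p = (exp((r-q)*dt) - d) / (u - d) = 0.518606
Discount per step: exp(-r*dt) = 0.994577
Stock lattice S(k, i) with i counting down-moves:
  k=0: S(0,0) = 10.5300
  k=1: S(1,0) = 11.3344; S(1,1) = 9.7827
  k=2: S(2,0) = 12.2002; S(2,1) = 10.5300; S(2,2) = 9.0884
  k=3: S(3,0) = 13.1322; S(3,1) = 11.3344; S(3,2) = 9.7827; S(3,3) = 8.4435
  k=4: S(4,0) = 14.1353; S(4,1) = 12.2002; S(4,2) = 10.5300; S(4,3) = 9.0884; S(4,4) = 7.8442
Terminal payoffs V(N, i) = max(S_T - K, 0):
  V(4,0) = 3.455325; V(4,1) = 1.520204; V(4,2) = 0.000000; V(4,3) = 0.000000; V(4,4) = 0.000000
Backward induction: V(k, i) = exp(-r*dt) * [p * V(k+1, i) + (1-p) * V(k+1, i+1)]; then take max(V_cont, immediate exercise) for American.
  V(3,0) = exp(-r*dt) * [p*3.455325 + (1-p)*1.520204] = 2.510083; exercise = 2.452168; V(3,0) = max -> 2.510083
  V(3,1) = exp(-r*dt) * [p*1.520204 + (1-p)*0.000000] = 0.784111; exercise = 0.654379; V(3,1) = max -> 0.784111
  V(3,2) = exp(-r*dt) * [p*0.000000 + (1-p)*0.000000] = 0.000000; exercise = 0.000000; V(3,2) = max -> 0.000000
  V(3,3) = exp(-r*dt) * [p*0.000000 + (1-p)*0.000000] = 0.000000; exercise = 0.000000; V(3,3) = max -> 0.000000
  V(2,0) = exp(-r*dt) * [p*2.510083 + (1-p)*0.784111] = 1.670104; exercise = 1.520204; V(2,0) = max -> 1.670104
  V(2,1) = exp(-r*dt) * [p*0.784111 + (1-p)*0.000000] = 0.404440; exercise = 0.000000; V(2,1) = max -> 0.404440
  V(2,2) = exp(-r*dt) * [p*0.000000 + (1-p)*0.000000] = 0.000000; exercise = 0.000000; V(2,2) = max -> 0.000000
  V(1,0) = exp(-r*dt) * [p*1.670104 + (1-p)*0.404440] = 1.055068; exercise = 0.654379; V(1,0) = max -> 1.055068
  V(1,1) = exp(-r*dt) * [p*0.404440 + (1-p)*0.000000] = 0.208607; exercise = 0.000000; V(1,1) = max -> 0.208607
  V(0,0) = exp(-r*dt) * [p*1.055068 + (1-p)*0.208607] = 0.644075; exercise = 0.000000; V(0,0) = max -> 0.644075

Answer: Price = V(0,0) = 0.6441


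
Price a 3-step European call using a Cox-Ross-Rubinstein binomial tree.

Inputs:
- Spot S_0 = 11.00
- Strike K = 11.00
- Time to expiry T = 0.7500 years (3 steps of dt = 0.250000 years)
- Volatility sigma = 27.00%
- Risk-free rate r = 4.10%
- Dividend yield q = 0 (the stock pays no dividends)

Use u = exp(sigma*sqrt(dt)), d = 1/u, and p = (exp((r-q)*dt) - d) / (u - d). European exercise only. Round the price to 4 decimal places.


dt = T/N = 0.250000
u = exp(sigma*sqrt(dt)) = 1.144537; d = 1/u = 0.873716
p = (exp((r-q)*dt) - d) / (u - d) = 0.504344
Discount per step: exp(-r*dt) = 0.989802
Stock lattice S(k, i) with i counting down-moves:
  k=0: S(0,0) = 11.0000
  k=1: S(1,0) = 12.5899; S(1,1) = 9.6109
  k=2: S(2,0) = 14.4096; S(2,1) = 11.0000; S(2,2) = 8.3972
  k=3: S(3,0) = 16.4923; S(3,1) = 12.5899; S(3,2) = 9.6109; S(3,3) = 7.3367
Terminal payoffs V(N, i) = max(S_T - K, 0):
  V(3,0) = 5.492328; V(3,1) = 1.589905; V(3,2) = 0.000000; V(3,3) = 0.000000
Backward induction: V(k, i) = exp(-r*dt) * [p * V(k+1, i) + (1-p) * V(k+1, i+1)].
  V(2,0) = exp(-r*dt) * [p*5.492328 + (1-p)*1.589905] = 3.521783
  V(2,1) = exp(-r*dt) * [p*1.589905 + (1-p)*0.000000] = 0.793681
  V(2,2) = exp(-r*dt) * [p*0.000000 + (1-p)*0.000000] = 0.000000
  V(1,0) = exp(-r*dt) * [p*3.521783 + (1-p)*0.793681] = 2.147458
  V(1,1) = exp(-r*dt) * [p*0.793681 + (1-p)*0.000000] = 0.396206
  V(0,0) = exp(-r*dt) * [p*2.147458 + (1-p)*0.396206] = 1.266392

Answer: Price = V(0,0) = 1.2664


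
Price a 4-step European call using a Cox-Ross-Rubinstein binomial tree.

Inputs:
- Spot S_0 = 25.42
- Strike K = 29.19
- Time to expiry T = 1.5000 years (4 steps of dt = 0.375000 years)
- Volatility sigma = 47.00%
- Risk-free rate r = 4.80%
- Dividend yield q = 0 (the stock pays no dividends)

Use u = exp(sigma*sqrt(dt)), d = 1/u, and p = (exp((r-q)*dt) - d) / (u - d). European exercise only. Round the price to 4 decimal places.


Answer: Price = V(0,0) = 5.2544

Derivation:
dt = T/N = 0.375000
u = exp(sigma*sqrt(dt)) = 1.333511; d = 1/u = 0.749900
p = (exp((r-q)*dt) - d) / (u - d) = 0.459661
Discount per step: exp(-r*dt) = 0.982161
Stock lattice S(k, i) with i counting down-moves:
  k=0: S(0,0) = 25.4200
  k=1: S(1,0) = 33.8978; S(1,1) = 19.0625
  k=2: S(2,0) = 45.2031; S(2,1) = 25.4200; S(2,2) = 14.2949
  k=3: S(3,0) = 60.2789; S(3,1) = 33.8978; S(3,2) = 19.0625; S(3,3) = 10.7198
  k=4: S(4,0) = 80.3825; S(4,1) = 45.2031; S(4,2) = 25.4200; S(4,3) = 14.2949; S(4,4) = 8.0388
Terminal payoffs V(N, i) = max(S_T - K, 0):
  V(4,0) = 51.192496; V(4,1) = 16.013131; V(4,2) = 0.000000; V(4,3) = 0.000000; V(4,4) = 0.000000
Backward induction: V(k, i) = exp(-r*dt) * [p * V(k+1, i) + (1-p) * V(k+1, i+1)].
  V(3,0) = exp(-r*dt) * [p*51.192496 + (1-p)*16.013131] = 31.609576
  V(3,1) = exp(-r*dt) * [p*16.013131 + (1-p)*0.000000] = 7.229300
  V(3,2) = exp(-r*dt) * [p*0.000000 + (1-p)*0.000000] = 0.000000
  V(3,3) = exp(-r*dt) * [p*0.000000 + (1-p)*0.000000] = 0.000000
  V(2,0) = exp(-r*dt) * [p*31.609576 + (1-p)*7.229300] = 18.107074
  V(2,1) = exp(-r*dt) * [p*7.229300 + (1-p)*0.000000] = 3.263745
  V(2,2) = exp(-r*dt) * [p*0.000000 + (1-p)*0.000000] = 0.000000
  V(1,0) = exp(-r*dt) * [p*18.107074 + (1-p)*3.263745] = 9.906704
  V(1,1) = exp(-r*dt) * [p*3.263745 + (1-p)*0.000000] = 1.473453
  V(0,0) = exp(-r*dt) * [p*9.906704 + (1-p)*1.473453] = 5.254450


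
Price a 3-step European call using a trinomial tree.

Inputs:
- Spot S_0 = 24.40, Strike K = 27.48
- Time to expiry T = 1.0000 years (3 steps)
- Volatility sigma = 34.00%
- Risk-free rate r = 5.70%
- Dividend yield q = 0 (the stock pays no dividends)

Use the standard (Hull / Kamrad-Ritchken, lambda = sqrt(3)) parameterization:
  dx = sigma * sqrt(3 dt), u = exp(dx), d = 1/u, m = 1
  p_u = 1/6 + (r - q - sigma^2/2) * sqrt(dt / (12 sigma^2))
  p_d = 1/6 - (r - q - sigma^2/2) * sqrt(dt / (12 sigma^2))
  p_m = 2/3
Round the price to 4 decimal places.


Answer: Price = V(0,0) = 2.7680

Derivation:
dt = T/N = 0.333333; dx = sigma*sqrt(3*dt) = 0.340000
u = exp(dx) = 1.404948; d = 1/u = 0.711770
p_u = 0.166275, p_m = 0.666667, p_d = 0.167059
Discount per step: exp(-r*dt) = 0.981179
Stock lattice S(k, j) with j the centered position index:
  k=0: S(0,+0) = 24.4000
  k=1: S(1,-1) = 17.3672; S(1,+0) = 24.4000; S(1,+1) = 34.2807
  k=2: S(2,-2) = 12.3615; S(2,-1) = 17.3672; S(2,+0) = 24.4000; S(2,+1) = 34.2807; S(2,+2) = 48.1626
  k=3: S(3,-3) = 8.7985; S(3,-2) = 12.3615; S(3,-1) = 17.3672; S(3,+0) = 24.4000; S(3,+1) = 34.2807; S(3,+2) = 48.1626; S(3,+3) = 67.6660
Terminal payoffs V(N, j) = max(S_T - K, 0):
  V(3,-3) = 0.000000; V(3,-2) = 0.000000; V(3,-1) = 0.000000; V(3,+0) = 0.000000; V(3,+1) = 6.800721; V(3,+2) = 20.682617; V(3,+3) = 40.185952
Backward induction: V(k, j) = exp(-r*dt) * [p_u * V(k+1, j+1) + p_m * V(k+1, j) + p_d * V(k+1, j-1)]
  V(2,-2) = exp(-r*dt) * [p_u*0.000000 + p_m*0.000000 + p_d*0.000000] = 0.000000
  V(2,-1) = exp(-r*dt) * [p_u*0.000000 + p_m*0.000000 + p_d*0.000000] = 0.000000
  V(2,+0) = exp(-r*dt) * [p_u*6.800721 + p_m*0.000000 + p_d*0.000000] = 1.109504
  V(2,+1) = exp(-r*dt) * [p_u*20.682617 + p_m*6.800721 + p_d*0.000000] = 7.822753
  V(2,+2) = exp(-r*dt) * [p_u*40.185952 + p_m*20.682617 + p_d*6.800721] = 21.199784
  V(1,-1) = exp(-r*dt) * [p_u*1.109504 + p_m*0.000000 + p_d*0.000000] = 0.181010
  V(1,+0) = exp(-r*dt) * [p_u*7.822753 + p_m*1.109504 + p_d*0.000000] = 2.001993
  V(1,+1) = exp(-r*dt) * [p_u*21.199784 + p_m*7.822753 + p_d*1.109504] = 8.757521
  V(0,+0) = exp(-r*dt) * [p_u*8.757521 + p_m*2.001993 + p_d*0.181010] = 2.767960


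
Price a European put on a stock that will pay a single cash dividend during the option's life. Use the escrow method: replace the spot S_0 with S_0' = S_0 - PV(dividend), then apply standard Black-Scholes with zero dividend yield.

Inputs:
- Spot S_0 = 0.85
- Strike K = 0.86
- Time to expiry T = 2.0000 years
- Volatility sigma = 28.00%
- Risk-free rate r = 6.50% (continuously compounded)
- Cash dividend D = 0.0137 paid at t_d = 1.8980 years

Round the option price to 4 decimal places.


Answer: Price = 0.0879

Derivation:
PV(D) = D * exp(-r * t_d) = 0.0137 * 0.88393655 = 0.01210993
S_0' = S_0 - PV(D) = 0.8500 - 0.01210993 = 0.83789007
d1 = (ln(S_0'/K) + (r + sigma^2/2)*T) / (sigma*sqrt(T)) = 0.46051471
d2 = d1 - sigma*sqrt(T) = 0.06453491
exp(-rT) = 0.87809543
N(-d1) = 0.32257341; N(-d2) = 0.47427216
P = K * exp(-rT) * N(-d2) - S_0' * N(-d1) = 0.8600 * 0.87809543 * 0.47427216 - 0.83789007 * 0.32257341 = 0.0879


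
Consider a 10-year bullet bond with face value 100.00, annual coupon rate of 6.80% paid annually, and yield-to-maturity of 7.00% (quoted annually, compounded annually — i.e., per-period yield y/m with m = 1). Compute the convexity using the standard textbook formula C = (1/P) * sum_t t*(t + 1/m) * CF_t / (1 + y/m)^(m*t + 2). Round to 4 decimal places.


Answer: Convexity = 65.3918

Derivation:
Coupon per period c = face * coupon_rate / m = 6.800000
Periods per year m = 1; per-period yield y/m = 0.070000
Number of cashflows N = 10
Cashflows (t years, CF_t, discount factor 1/(1+y/m)^(m*t), PV):
  t = 1.0000: CF_t = 6.800000, DF = 0.934579, PV = 6.355140
  t = 2.0000: CF_t = 6.800000, DF = 0.873439, PV = 5.939383
  t = 3.0000: CF_t = 6.800000, DF = 0.816298, PV = 5.550826
  t = 4.0000: CF_t = 6.800000, DF = 0.762895, PV = 5.187687
  t = 5.0000: CF_t = 6.800000, DF = 0.712986, PV = 4.848306
  t = 6.0000: CF_t = 6.800000, DF = 0.666342, PV = 4.531127
  t = 7.0000: CF_t = 6.800000, DF = 0.622750, PV = 4.234698
  t = 8.0000: CF_t = 6.800000, DF = 0.582009, PV = 3.957662
  t = 9.0000: CF_t = 6.800000, DF = 0.543934, PV = 3.698749
  t = 10.0000: CF_t = 106.800000, DF = 0.508349, PV = 54.291704
Price P = sum_t PV_t = 98.595284
Convexity numerator sum_t t*(t + 1/m) * CF_t / (1+y/m)^(m*t + 2):
  t = 1.0000: term = 11.101651
  t = 2.0000: term = 31.126125
  t = 3.0000: term = 58.179672
  t = 4.0000: term = 90.622542
  t = 5.0000: term = 127.040947
  t = 6.0000: term = 166.221800
  t = 7.0000: term = 207.129969
  t = 8.0000: term = 248.887813
  t = 9.0000: term = 290.756791
  t = 10.0000: term = 5216.252497
Convexity = (1/P) * sum = 6447.319809 / 98.595284 = 65.391767


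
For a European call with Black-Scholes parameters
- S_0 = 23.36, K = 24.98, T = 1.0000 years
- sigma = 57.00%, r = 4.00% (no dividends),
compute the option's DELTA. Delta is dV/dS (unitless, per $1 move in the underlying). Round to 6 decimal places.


Answer: Delta = 0.593882

Derivation:
d1 = 0.2375432513; d2 = -0.3324567487
phi(d1) = 0.3878440585; exp(-qT) = 1.0000000000; exp(-rT) = 0.9607894392
N(d1) = 0.5938823153
Delta = exp(-qT) * N(d1) = 1.0000000000 * 0.5938823153 = 0.593882


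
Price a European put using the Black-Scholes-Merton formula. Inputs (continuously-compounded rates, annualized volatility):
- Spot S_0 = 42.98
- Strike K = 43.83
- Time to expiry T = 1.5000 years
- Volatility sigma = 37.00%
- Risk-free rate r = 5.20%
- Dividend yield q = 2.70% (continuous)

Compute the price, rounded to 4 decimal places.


Answer: Price = 6.9718

Derivation:
d1 = (ln(S/K) + (r - q + 0.5*sigma^2) * T) / (sigma * sqrt(T)) = 0.26611472
d2 = d1 - sigma * sqrt(T) = -0.18704088
exp(-rT) = 0.92496443; exp(-qT) = 0.96030916
P = K * exp(-rT) * N(-d2) - S_0 * exp(-qT) * N(-d1)
N(-d1) = 0.39507543; N(-d2) = 0.57418571
P = 43.8300 * 0.92496443 * 0.57418571 - 42.9800 * 0.96030916 * 0.39507543 = 6.9718


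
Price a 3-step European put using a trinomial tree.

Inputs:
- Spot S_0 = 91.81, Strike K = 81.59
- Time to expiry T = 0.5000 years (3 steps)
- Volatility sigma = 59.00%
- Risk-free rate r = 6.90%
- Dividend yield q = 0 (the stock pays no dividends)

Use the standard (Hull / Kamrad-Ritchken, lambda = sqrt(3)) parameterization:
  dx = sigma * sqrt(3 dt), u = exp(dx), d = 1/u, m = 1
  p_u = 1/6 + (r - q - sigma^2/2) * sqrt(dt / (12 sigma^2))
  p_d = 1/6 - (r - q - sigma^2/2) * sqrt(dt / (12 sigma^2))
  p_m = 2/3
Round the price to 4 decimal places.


dt = T/N = 0.166667; dx = sigma*sqrt(3*dt) = 0.417193
u = exp(dx) = 1.517695; d = 1/u = 0.658894
p_u = 0.145683, p_m = 0.666667, p_d = 0.187650
Discount per step: exp(-r*dt) = 0.988566
Stock lattice S(k, j) with j the centered position index:
  k=0: S(0,+0) = 91.8100
  k=1: S(1,-1) = 60.4930; S(1,+0) = 91.8100; S(1,+1) = 139.3396
  k=2: S(2,-2) = 39.8585; S(2,-1) = 60.4930; S(2,+0) = 91.8100; S(2,+1) = 139.3396; S(2,+2) = 211.4751
  k=3: S(3,-3) = 26.2625; S(3,-2) = 39.8585; S(3,-1) = 60.4930; S(3,+0) = 91.8100; S(3,+1) = 139.3396; S(3,+2) = 211.4751; S(3,+3) = 320.9548
Terminal payoffs V(N, j) = max(K - S_T, 0):
  V(3,-3) = 55.327496; V(3,-2) = 41.731518; V(3,-1) = 21.096966; V(3,+0) = 0.000000; V(3,+1) = 0.000000; V(3,+2) = 0.000000; V(3,+3) = 0.000000
Backward induction: V(k, j) = exp(-r*dt) * [p_u * V(k+1, j+1) + p_m * V(k+1, j) + p_d * V(k+1, j-1)]
  V(2,-2) = exp(-r*dt) * [p_u*21.096966 + p_m*41.731518 + p_d*55.327496] = 40.804736
  V(2,-1) = exp(-r*dt) * [p_u*0.000000 + p_m*21.096966 + p_d*41.731518] = 21.645213
  V(2,+0) = exp(-r*dt) * [p_u*0.000000 + p_m*0.000000 + p_d*21.096966] = 3.913583
  V(2,+1) = exp(-r*dt) * [p_u*0.000000 + p_m*0.000000 + p_d*0.000000] = 0.000000
  V(2,+2) = exp(-r*dt) * [p_u*0.000000 + p_m*0.000000 + p_d*0.000000] = 0.000000
  V(1,-1) = exp(-r*dt) * [p_u*3.913583 + p_m*21.645213 + p_d*40.804736] = 22.398234
  V(1,+0) = exp(-r*dt) * [p_u*0.000000 + p_m*3.913583 + p_d*21.645213] = 6.594508
  V(1,+1) = exp(-r*dt) * [p_u*0.000000 + p_m*0.000000 + p_d*3.913583] = 0.725987
  V(0,+0) = exp(-r*dt) * [p_u*0.725987 + p_m*6.594508 + p_d*22.398234] = 8.605600

Answer: Price = V(0,0) = 8.6056
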